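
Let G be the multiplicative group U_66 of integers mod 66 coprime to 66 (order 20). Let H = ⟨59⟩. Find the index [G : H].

2

|⟨59⟩| = 10 and |G| = 20.
By Lagrange, [G : H] = |G|/|H| = 20/10 = 2.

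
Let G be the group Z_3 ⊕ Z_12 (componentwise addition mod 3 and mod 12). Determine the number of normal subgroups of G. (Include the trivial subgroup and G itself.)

18

G is abelian, so every subgroup is normal.
G has 18 subgroups in total, hence 18 normal subgroups.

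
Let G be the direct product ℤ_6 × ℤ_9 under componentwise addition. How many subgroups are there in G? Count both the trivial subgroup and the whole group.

|G| = 54, so by Lagrange every subgroup order divides 54. Divisors: 1, 2, 3, 6, 9, 18, 27, 54.
Subgroups by order — order 1: 1; order 2: 1; order 3: 4; order 6: 4; order 9: 4; order 18: 4; order 27: 1; order 54: 1.
Total: 1 + 1 + 4 + 4 + 4 + 4 + 1 + 1 = 20.

20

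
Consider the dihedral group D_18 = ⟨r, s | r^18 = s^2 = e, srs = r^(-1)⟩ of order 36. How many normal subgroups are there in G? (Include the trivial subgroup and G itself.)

G has 45 subgroups. Checking conjugation-invariance by order — order 1: 1/1 normal; order 2: 1/19 normal; order 3: 1/1 normal; order 4: 0/9 normal; order 6: 1/7 normal; order 9: 1/1 normal; order 12: 0/3 normal; order 18: 3/3 normal; order 36: 1/1 normal.
Total normal subgroups: 9.

9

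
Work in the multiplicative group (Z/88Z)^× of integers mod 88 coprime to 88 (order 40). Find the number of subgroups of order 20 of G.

7

|G| = 40 and 20 | 40, so subgroups of order 20 are possible by Lagrange.
The subgroups of order 20 are: {1, 9, 13, 15, 19, 21, 23, 25, 29, 31, 35, 43, 47, 49, 51, 61, 71, 81, 83, 85}; {1, 5, 9, 13, 17, 21, 25, 29, 37, 41, 45, 49, 53, 57, 61, 65, 69, 73, 81, 85}; {1, 3, 7, 9, 13, 21, 25, 27, 29, 39, 49, 59, 61, 63, 67, 75, 79, 81, 85, 87}; {1, 7, 9, 15, 17, 23, 25, 31, 39, 41, 47, 49, 57, 63, 65, 71, 73, 79, 81, 87}; … (7 in all).
So G has 7 subgroups of order 20.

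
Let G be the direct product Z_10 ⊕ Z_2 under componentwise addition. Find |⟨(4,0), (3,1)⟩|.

10

|⟨(4,0)⟩| = 5 and |⟨(3,1)⟩| = 10, so |H| is a multiple of lcm(5, 10) = 10 and divides |G| = 20.
Closing under the operation: H = {(0,0), (1,1), (2,0), (3,1), (4,0), (5,1), (6,0), (7,1), (8,0), (9,1)}, so |H| = 10.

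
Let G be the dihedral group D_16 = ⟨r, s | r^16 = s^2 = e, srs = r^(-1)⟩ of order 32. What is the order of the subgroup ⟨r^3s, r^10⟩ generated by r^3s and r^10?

16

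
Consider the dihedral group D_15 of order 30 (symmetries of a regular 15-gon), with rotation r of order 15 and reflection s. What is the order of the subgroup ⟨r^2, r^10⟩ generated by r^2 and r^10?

15

|⟨r^2⟩| = 15 and |⟨r^10⟩| = 3, so |H| is a multiple of lcm(15, 3) = 15 and divides |G| = 30.
Closing under the operation: H = {e, r, r^2, r^3, r^4, r^5, r^6, r^7, r^8, r^9, r^10, r^11, r^12, r^13, r^14}, so |H| = 15.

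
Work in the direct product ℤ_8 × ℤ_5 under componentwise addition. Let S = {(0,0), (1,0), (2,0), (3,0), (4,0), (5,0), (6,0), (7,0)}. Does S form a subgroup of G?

|S| = 8 divides |G| = 40, consistent with Lagrange.
S contains the identity, every element's inverse is in S, and S is closed under +: it is a subgroup.
In fact S = ⟨(7,0)⟩.

Yes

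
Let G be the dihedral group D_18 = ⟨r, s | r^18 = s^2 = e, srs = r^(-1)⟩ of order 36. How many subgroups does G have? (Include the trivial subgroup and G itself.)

45

|G| = 36, so by Lagrange every subgroup order divides 36. Divisors: 1, 2, 3, 4, 6, 9, 12, 18, 36.
Subgroups by order — order 1: 1; order 2: 19; order 3: 1; order 4: 9; order 6: 7; order 9: 1; order 12: 3; order 18: 3; order 36: 1.
Total: 1 + 19 + 1 + 9 + 7 + 1 + 3 + 3 + 1 = 45.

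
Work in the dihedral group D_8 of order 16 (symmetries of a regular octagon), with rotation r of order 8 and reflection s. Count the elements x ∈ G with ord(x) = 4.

The elements of order 4 are: r^2, r^6.
That's 2.

2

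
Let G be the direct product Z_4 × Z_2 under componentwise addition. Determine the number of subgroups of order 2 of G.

|G| = 8 and 2 | 8, so subgroups of order 2 are possible by Lagrange.
The subgroups of order 2 are: {(0,0), (0,1)}; {(0,0), (2,0)}; {(0,0), (2,1)}.
So G has 3 subgroups of order 2.

3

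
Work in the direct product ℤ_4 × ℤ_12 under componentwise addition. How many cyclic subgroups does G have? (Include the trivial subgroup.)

A cyclic subgroup of order d is generated by each of its φ(d) elements of order d, so the cyclic subgroups of order d number (#elements of order d)/φ(d).
Cyclic subgroups by order — order 1: 1; order 2: 3; order 3: 1; order 4: 6; order 6: 3; order 12: 6.
Total: 20.

20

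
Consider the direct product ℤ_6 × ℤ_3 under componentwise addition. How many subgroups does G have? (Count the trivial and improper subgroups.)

12

|G| = 18, so by Lagrange every subgroup order divides 18. Divisors: 1, 2, 3, 6, 9, 18.
Subgroups by order — order 1: 1; order 2: 1; order 3: 4; order 6: 4; order 9: 1; order 18: 1.
Total: 1 + 1 + 4 + 4 + 1 + 1 = 12.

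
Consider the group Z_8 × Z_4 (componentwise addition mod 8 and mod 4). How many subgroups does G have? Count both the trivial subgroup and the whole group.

22

|G| = 32, so by Lagrange every subgroup order divides 32. Divisors: 1, 2, 4, 8, 16, 32.
Subgroups by order — order 1: 1; order 2: 3; order 4: 7; order 8: 7; order 16: 3; order 32: 1.
Total: 1 + 3 + 7 + 7 + 3 + 1 = 22.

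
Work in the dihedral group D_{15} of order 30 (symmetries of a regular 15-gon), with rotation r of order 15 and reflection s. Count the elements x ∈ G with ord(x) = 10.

No element of G has order 10 (even though 10 | 30).

0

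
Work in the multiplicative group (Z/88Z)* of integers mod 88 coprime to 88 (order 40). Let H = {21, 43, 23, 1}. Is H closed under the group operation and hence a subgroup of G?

Yes

|H| = 4 divides |G| = 40, consistent with Lagrange.
H contains the identity, every element's inverse is in H, and H is closed under ·: it is a subgroup.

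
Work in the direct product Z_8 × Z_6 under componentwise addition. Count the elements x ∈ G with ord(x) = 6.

An element (a,b) has order lcm(ord(a), ord(b)); count pairs with lcm equal to 6.
Enumerating gives 6 such elements.

6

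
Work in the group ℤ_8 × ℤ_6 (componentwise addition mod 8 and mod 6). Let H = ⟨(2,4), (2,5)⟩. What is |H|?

|⟨(2,4)⟩| = 12 and |⟨(2,5)⟩| = 12, so |H| is a multiple of lcm(12, 12) = 12 and divides |G| = 48.
Closing under the operation: H = {(0,0), (0,1), (0,2), (0,3), (0,4), (0,5), (2,0), (2,1), (2,2), (2,3), (2,4), (2,5), (4,0), (4,1), (4,2), (4,3), (4,4), (4,5), (6,0), (6,1), (6,2), (6,3), (6,4), (6,5)}, so |H| = 24.

24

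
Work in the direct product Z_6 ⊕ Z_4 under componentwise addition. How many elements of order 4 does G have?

An element (a,b) has order lcm(ord(a), ord(b)); count pairs with lcm equal to 4.
Enumerating gives 4 such elements.

4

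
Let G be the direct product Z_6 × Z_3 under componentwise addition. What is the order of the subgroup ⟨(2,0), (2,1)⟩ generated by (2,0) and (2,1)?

9

|⟨(2,0)⟩| = 3 and |⟨(2,1)⟩| = 3, so |H| is a multiple of lcm(3, 3) = 3 and divides |G| = 18.
Closing under the operation: H = {(0,0), (0,1), (0,2), (2,0), (2,1), (2,2), (4,0), (4,1), (4,2)}, so |H| = 9.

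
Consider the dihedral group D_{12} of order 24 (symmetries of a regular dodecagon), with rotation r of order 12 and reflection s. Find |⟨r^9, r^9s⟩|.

|⟨r^9⟩| = 4 and |⟨r^9s⟩| = 2, so |H| is a multiple of lcm(4, 2) = 4 and divides |G| = 24.
Closing under the operation: H = {e, r^3, r^6, r^9, s, r^3s, r^6s, r^9s}, so |H| = 8.

8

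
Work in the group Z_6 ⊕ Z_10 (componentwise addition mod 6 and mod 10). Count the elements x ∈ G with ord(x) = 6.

6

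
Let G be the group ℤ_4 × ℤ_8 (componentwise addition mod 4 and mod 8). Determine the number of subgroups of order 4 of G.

|G| = 32 and 4 | 32, so subgroups of order 4 are possible by Lagrange.
The subgroups of order 4 are: {(0,0), (0,2), (0,4), (0,6)}; {(0,0), (0,4), (2,0), (2,4)}; {(0,0), (0,4), (2,2), (2,6)}; {(0,0), (1,0), (2,0), (3,0)}; … (7 in all).
So G has 7 subgroups of order 4.

7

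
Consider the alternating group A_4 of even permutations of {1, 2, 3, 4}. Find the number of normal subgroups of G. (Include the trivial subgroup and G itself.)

G has 10 subgroups. Checking conjugation-invariance by order — order 1: 1/1 normal; order 2: 0/3 normal; order 3: 0/4 normal; order 4: 1/1 normal; order 12: 1/1 normal.
Total normal subgroups: 3.

3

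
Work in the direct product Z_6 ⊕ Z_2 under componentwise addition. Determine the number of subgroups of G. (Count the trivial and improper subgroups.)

|G| = 12, so by Lagrange every subgroup order divides 12. Divisors: 1, 2, 3, 4, 6, 12.
Subgroups by order — order 1: 1; order 2: 3; order 3: 1; order 4: 1; order 6: 3; order 12: 1.
Total: 1 + 3 + 1 + 1 + 3 + 1 = 10.

10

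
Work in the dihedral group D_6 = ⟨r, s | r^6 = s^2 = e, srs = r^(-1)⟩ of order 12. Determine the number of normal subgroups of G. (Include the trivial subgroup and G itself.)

7

G has 16 subgroups. Checking conjugation-invariance by order — order 1: 1/1 normal; order 2: 1/7 normal; order 3: 1/1 normal; order 4: 0/3 normal; order 6: 3/3 normal; order 12: 1/1 normal.
Total normal subgroups: 7.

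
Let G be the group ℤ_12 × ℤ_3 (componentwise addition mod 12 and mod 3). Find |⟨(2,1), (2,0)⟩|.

18

|⟨(2,1)⟩| = 6 and |⟨(2,0)⟩| = 6, so |H| is a multiple of lcm(6, 6) = 6 and divides |G| = 36.
Closing under the operation: H = {(0,0), (0,1), (0,2), (2,0), (2,1), (2,2), (4,0), (4,1), (4,2), (6,0), (6,1), (6,2), (8,0), (8,1), (8,2), (10,0), (10,1), (10,2)}, so |H| = 18.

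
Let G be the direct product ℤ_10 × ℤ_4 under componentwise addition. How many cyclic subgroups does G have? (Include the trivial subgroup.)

Each element a generates a cyclic subgroup ⟨a⟩; distinct elements may generate the same one (a cyclic group of order d has φ(d) generators).
Cyclic subgroups by order — order 1: 1; order 2: 3; order 4: 2; order 5: 1; order 10: 3; order 20: 2.
Total: 12.

12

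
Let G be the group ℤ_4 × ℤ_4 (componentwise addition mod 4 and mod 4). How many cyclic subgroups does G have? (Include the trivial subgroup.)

10

A cyclic subgroup of order d is generated by each of its φ(d) elements of order d, so the cyclic subgroups of order d number (#elements of order d)/φ(d).
Cyclic subgroups by order — order 1: 1; order 2: 3; order 4: 6.
Total: 10.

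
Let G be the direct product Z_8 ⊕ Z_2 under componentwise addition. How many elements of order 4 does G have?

4

An element (a,b) has order lcm(ord(a), ord(b)); count pairs with lcm equal to 4.
Enumerating gives 4 such elements.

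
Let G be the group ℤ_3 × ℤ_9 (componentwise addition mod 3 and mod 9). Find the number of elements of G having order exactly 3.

An element (a,b) has order lcm(ord(a), ord(b)); count pairs with lcm equal to 3.
Enumerating gives 8 such elements.

8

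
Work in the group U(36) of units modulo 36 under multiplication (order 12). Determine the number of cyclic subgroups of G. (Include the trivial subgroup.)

8

A cyclic subgroup of order d is generated by each of its φ(d) elements of order d, so the cyclic subgroups of order d number (#elements of order d)/φ(d).
Cyclic subgroups by order — order 1: 1; order 2: 3; order 3: 1; order 6: 3.
Total: 8.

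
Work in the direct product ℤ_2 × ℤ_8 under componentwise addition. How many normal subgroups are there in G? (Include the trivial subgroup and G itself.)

G is abelian, so every subgroup is normal.
G has 11 subgroups in total, hence 11 normal subgroups.

11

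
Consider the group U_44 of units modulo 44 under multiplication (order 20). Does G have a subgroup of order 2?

Yes

2 | 20. A subgroup of order 2 is {1, 21}.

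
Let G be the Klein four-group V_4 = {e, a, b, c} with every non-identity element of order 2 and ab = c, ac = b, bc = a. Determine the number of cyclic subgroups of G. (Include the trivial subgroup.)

4

Group the elements of G by the cyclic subgroup they generate; each cyclic subgroup of order d accounts for φ(d) elements.
Cyclic subgroups by order — order 1: 1; order 2: 3.
Total: 4.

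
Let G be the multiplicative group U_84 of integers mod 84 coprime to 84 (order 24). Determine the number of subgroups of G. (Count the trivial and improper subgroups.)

32

|G| = 24, so by Lagrange every subgroup order divides 24. Divisors: 1, 2, 3, 4, 6, 8, 12, 24.
Subgroups by order — order 1: 1; order 2: 7; order 3: 1; order 4: 7; order 6: 7; order 8: 1; order 12: 7; order 24: 1.
Total: 1 + 7 + 1 + 7 + 7 + 1 + 7 + 1 = 32.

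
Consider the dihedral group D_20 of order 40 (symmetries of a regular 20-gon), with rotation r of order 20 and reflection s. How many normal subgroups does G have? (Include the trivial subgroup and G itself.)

G has 48 subgroups. Checking conjugation-invariance by order — order 1: 1/1 normal; order 2: 1/21 normal; order 4: 1/11 normal; order 5: 1/1 normal; order 8: 0/5 normal; order 10: 1/5 normal; order 20: 3/3 normal; order 40: 1/1 normal.
Total normal subgroups: 9.

9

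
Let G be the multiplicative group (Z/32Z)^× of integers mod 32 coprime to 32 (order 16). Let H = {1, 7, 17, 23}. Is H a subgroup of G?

Yes

|H| = 4 divides |G| = 16, consistent with Lagrange.
H contains the identity, every element's inverse is in H, and H is closed under ·: it is a subgroup.
In fact H = ⟨23⟩.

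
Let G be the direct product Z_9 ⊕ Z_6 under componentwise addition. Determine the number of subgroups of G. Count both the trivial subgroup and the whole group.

|G| = 54, so by Lagrange every subgroup order divides 54. Divisors: 1, 2, 3, 6, 9, 18, 27, 54.
Subgroups by order — order 1: 1; order 2: 1; order 3: 4; order 6: 4; order 9: 4; order 18: 4; order 27: 1; order 54: 1.
Total: 1 + 1 + 4 + 4 + 4 + 4 + 1 + 1 = 20.

20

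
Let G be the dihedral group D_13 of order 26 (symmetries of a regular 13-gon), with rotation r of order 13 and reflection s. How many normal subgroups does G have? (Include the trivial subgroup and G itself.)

G has 16 subgroups. Checking conjugation-invariance by order — order 1: 1/1 normal; order 2: 0/13 normal; order 13: 1/1 normal; order 26: 1/1 normal.
Total normal subgroups: 3.

3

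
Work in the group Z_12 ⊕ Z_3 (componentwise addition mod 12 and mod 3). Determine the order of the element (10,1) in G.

6

The order of (10,1) in Z_12 × Z_3 is lcm(ord(10) in Z_12, ord(1) in Z_3).
ord(10) = 6 and ord(1) = 3, so |⟨(10,1)⟩| = lcm(6, 3) = 6.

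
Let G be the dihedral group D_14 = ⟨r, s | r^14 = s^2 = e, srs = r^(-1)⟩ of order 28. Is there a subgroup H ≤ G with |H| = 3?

3 does not divide |G| = 28, so by Lagrange no subgroup of order 3 exists.

No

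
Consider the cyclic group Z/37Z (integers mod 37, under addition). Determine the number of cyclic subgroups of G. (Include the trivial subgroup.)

A cyclic subgroup of order d is generated by each of its φ(d) elements of order d, so the cyclic subgroups of order d number (#elements of order d)/φ(d).
Cyclic subgroups by order — order 1: 1; order 37: 1.
Total: 2.

2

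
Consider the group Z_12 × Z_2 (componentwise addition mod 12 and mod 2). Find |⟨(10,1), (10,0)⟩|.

|⟨(10,1)⟩| = 6 and |⟨(10,0)⟩| = 6, so |H| is a multiple of lcm(6, 6) = 6 and divides |G| = 24.
Closing under the operation: H = {(0,0), (0,1), (2,0), (2,1), (4,0), (4,1), (6,0), (6,1), (8,0), (8,1), (10,0), (10,1)}, so |H| = 12.

12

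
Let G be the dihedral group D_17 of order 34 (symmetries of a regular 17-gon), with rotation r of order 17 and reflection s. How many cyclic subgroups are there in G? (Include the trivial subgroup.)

19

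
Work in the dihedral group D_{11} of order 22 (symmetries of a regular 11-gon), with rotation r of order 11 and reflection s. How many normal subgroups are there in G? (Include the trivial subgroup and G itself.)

G has 14 subgroups. Checking conjugation-invariance by order — order 1: 1/1 normal; order 2: 0/11 normal; order 11: 1/1 normal; order 22: 1/1 normal.
Total normal subgroups: 3.

3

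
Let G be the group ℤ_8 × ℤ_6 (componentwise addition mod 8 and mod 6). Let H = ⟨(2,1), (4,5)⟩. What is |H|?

|⟨(2,1)⟩| = 12 and |⟨(4,5)⟩| = 6, so |H| is a multiple of lcm(12, 6) = 12 and divides |G| = 48.
Closing under the operation: H = {(0,0), (0,1), (0,2), (0,3), (0,4), (0,5), (2,0), (2,1), (2,2), (2,3), (2,4), (2,5), (4,0), (4,1), (4,2), (4,3), (4,4), (4,5), (6,0), (6,1), (6,2), (6,3), (6,4), (6,5)}, so |H| = 24.

24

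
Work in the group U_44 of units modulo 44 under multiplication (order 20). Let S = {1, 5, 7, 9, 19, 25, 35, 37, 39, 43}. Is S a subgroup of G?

|S| = 10 divides |G| = 20, consistent with Lagrange.
S contains the identity, every element's inverse is in S, and S is closed under ·: it is a subgroup.
In fact S = ⟨35⟩.

Yes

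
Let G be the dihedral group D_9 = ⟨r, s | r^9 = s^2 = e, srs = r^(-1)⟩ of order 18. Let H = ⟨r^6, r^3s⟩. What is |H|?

6

|⟨r^6⟩| = 3 and |⟨r^3s⟩| = 2, so |H| is a multiple of lcm(3, 2) = 6 and divides |G| = 18.
Closing under the operation: H = {e, r^3, r^6, s, r^3s, r^6s}, so |H| = 6.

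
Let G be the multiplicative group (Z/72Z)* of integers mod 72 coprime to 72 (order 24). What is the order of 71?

2

Compute successive powers of 71 mod 72: 71, 1; 71^2 ≡ 1 (mod 72).
So |⟨71⟩| = 2.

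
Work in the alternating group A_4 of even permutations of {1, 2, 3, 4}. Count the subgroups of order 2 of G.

3

|G| = 12 and 2 | 12, so subgroups of order 2 are possible by Lagrange.
The subgroups of order 2 are: {e, (1 2)(3 4)}; {e, (1 3)(2 4)}; {e, (1 4)(2 3)}.
So G has 3 subgroups of order 2.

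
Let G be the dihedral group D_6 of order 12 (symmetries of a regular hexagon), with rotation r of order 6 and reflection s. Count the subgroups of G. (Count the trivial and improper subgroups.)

16

|G| = 12, so by Lagrange every subgroup order divides 12. Divisors: 1, 2, 3, 4, 6, 12.
Subgroups by order — order 1: 1; order 2: 7; order 3: 1; order 4: 3; order 6: 3; order 12: 1.
Total: 1 + 7 + 1 + 3 + 3 + 1 = 16.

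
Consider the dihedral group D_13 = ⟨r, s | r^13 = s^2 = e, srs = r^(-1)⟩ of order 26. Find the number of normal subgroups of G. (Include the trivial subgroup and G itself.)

3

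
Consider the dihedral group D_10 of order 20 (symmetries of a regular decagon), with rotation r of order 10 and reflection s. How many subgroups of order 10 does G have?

3

|G| = 20 and 10 | 20, so subgroups of order 10 are possible by Lagrange.
The subgroups of order 10 are: {e, r, r^2, r^3, r^4, r^5, r^6, r^7, r^8, r^9}; {e, r^2, r^4, r^6, r^8, s, r^2s, r^4s, r^6s, r^8s}; {e, r^2, r^4, r^6, r^8, rs, r^3s, r^5s, r^7s, r^9s}.
So G has 3 subgroups of order 10.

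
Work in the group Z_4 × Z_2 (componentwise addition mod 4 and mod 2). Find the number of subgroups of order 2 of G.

|G| = 8 and 2 | 8, so subgroups of order 2 are possible by Lagrange.
The subgroups of order 2 are: {(0,0), (0,1)}; {(0,0), (2,0)}; {(0,0), (2,1)}.
So G has 3 subgroups of order 2.

3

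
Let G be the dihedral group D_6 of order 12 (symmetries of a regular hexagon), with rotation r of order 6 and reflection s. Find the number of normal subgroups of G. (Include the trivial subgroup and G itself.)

7

G has 16 subgroups. Checking conjugation-invariance by order — order 1: 1/1 normal; order 2: 1/7 normal; order 3: 1/1 normal; order 4: 0/3 normal; order 6: 3/3 normal; order 12: 1/1 normal.
Total normal subgroups: 7.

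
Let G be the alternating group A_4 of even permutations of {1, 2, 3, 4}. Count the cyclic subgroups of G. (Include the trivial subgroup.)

8

A cyclic subgroup of order d is generated by each of its φ(d) elements of order d, so the cyclic subgroups of order d number (#elements of order d)/φ(d).
Cyclic subgroups by order — order 1: 1; order 2: 3; order 3: 4.
Total: 8.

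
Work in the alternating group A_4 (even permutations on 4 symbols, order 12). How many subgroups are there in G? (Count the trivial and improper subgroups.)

|G| = 12, so by Lagrange every subgroup order divides 12. Divisors: 1, 2, 3, 4, 6, 12.
Subgroups by order — order 1: 1; order 2: 3; order 3: 4; order 4: 1; order 6: 0; order 12: 1.
Total: 1 + 3 + 4 + 1 + 0 + 1 = 10.

10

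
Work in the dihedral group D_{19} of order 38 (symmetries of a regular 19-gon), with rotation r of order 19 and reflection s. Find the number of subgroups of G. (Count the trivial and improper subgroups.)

22

|G| = 38, so by Lagrange every subgroup order divides 38. Divisors: 1, 2, 19, 38.
Subgroups by order — order 1: 1; order 2: 19; order 19: 1; order 38: 1.
Total: 1 + 19 + 1 + 1 = 22.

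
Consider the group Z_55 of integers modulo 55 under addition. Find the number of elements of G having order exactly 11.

10

In a cyclic group of order 55, the number of elements of order d (for d | 55) is φ(d).
φ(11) = 10.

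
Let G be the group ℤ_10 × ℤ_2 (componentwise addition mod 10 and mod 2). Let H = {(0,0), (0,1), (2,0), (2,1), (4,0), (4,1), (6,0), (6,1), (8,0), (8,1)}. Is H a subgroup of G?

|H| = 10 divides |G| = 20, consistent with Lagrange.
H contains the identity, every element's inverse is in H, and H is closed under +: it is a subgroup.
In fact H = ⟨(2,1)⟩.

Yes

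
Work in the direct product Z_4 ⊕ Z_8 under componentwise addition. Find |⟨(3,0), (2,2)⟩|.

|⟨(3,0)⟩| = 4 and |⟨(2,2)⟩| = 4, so |H| is a multiple of lcm(4, 4) = 4 and divides |G| = 32.
Closing under the operation: H = {(0,0), (0,2), (0,4), (0,6), (1,0), (1,2), (1,4), (1,6), (2,0), (2,2), (2,4), (2,6), (3,0), (3,2), (3,4), (3,6)}, so |H| = 16.

16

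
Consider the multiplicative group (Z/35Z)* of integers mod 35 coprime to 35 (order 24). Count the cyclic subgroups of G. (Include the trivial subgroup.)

A cyclic subgroup of order d is generated by each of its φ(d) elements of order d, so the cyclic subgroups of order d number (#elements of order d)/φ(d).
Cyclic subgroups by order — order 1: 1; order 2: 3; order 3: 1; order 4: 2; order 6: 3; order 12: 2.
Total: 12.

12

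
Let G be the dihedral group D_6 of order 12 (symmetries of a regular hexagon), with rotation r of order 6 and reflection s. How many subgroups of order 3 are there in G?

1

|G| = 12 and 3 | 12, so subgroups of order 3 are possible by Lagrange.
The subgroups of order 3 are: {e, r^2, r^4}.
So G has 1 subgroup of order 3.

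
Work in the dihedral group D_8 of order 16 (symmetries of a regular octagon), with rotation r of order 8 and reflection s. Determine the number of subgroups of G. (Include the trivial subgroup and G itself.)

19

|G| = 16, so by Lagrange every subgroup order divides 16. Divisors: 1, 2, 4, 8, 16.
Subgroups by order — order 1: 1; order 2: 9; order 4: 5; order 8: 3; order 16: 1.
Total: 1 + 9 + 5 + 3 + 1 = 19.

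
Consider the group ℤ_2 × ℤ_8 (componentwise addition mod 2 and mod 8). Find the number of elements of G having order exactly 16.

0

An element (a,b) has order lcm(ord(a), ord(b)); count pairs with lcm equal to 16.
Enumerating gives 0 such elements.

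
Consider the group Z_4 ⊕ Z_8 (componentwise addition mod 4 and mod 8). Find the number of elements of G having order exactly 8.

An element (a,b) has order lcm(ord(a), ord(b)); count pairs with lcm equal to 8.
Enumerating gives 16 such elements.

16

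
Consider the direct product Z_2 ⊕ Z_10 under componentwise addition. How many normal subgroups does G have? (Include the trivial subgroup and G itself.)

10

G is abelian, so every subgroup is normal.
G has 10 subgroups in total, hence 10 normal subgroups.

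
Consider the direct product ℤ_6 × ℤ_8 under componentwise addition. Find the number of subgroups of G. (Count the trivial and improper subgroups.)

22

|G| = 48, so by Lagrange every subgroup order divides 48. Divisors: 1, 2, 3, 4, 6, 8, 12, 16, 24, 48.
Subgroups by order — order 1: 1; order 2: 3; order 3: 1; order 4: 3; order 6: 3; order 8: 3; order 12: 3; order 16: 1; order 24: 3; order 48: 1.
Total: 1 + 3 + 1 + 3 + 3 + 3 + 3 + 1 + 3 + 1 = 22.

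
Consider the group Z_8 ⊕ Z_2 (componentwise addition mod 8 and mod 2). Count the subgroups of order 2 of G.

3

|G| = 16 and 2 | 16, so subgroups of order 2 are possible by Lagrange.
The subgroups of order 2 are: {(0,0), (0,1)}; {(0,0), (4,0)}; {(0,0), (4,1)}.
So G has 3 subgroups of order 2.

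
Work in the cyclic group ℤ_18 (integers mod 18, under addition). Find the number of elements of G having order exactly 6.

In a cyclic group of order 18, the number of elements of order d (for d | 18) is φ(d).
φ(6) = 2.

2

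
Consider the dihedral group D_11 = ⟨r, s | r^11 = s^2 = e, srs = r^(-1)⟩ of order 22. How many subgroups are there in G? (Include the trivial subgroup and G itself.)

|G| = 22, so by Lagrange every subgroup order divides 22. Divisors: 1, 2, 11, 22.
Subgroups by order — order 1: 1; order 2: 11; order 11: 1; order 22: 1.
Total: 1 + 11 + 1 + 1 = 14.

14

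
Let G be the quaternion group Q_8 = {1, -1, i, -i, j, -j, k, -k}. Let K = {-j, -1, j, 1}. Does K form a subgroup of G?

Yes

|K| = 4 divides |G| = 8, consistent with Lagrange.
K contains the identity, every element's inverse is in K, and K is closed under ·: it is a subgroup.
In fact K = ⟨j⟩.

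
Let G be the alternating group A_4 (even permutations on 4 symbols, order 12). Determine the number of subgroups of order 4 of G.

1

|G| = 12 and 4 | 12, so subgroups of order 4 are possible by Lagrange.
The subgroups of order 4 are: {e, (1 2)(3 4), (1 3)(2 4), (1 4)(2 3)}.
So G has 1 subgroup of order 4.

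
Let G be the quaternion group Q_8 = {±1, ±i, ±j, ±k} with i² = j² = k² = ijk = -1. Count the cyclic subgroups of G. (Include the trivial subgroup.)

5

A cyclic subgroup of order d is generated by each of its φ(d) elements of order d, so the cyclic subgroups of order d number (#elements of order d)/φ(d).
Cyclic subgroups by order — order 1: 1; order 2: 1; order 4: 3.
Total: 5.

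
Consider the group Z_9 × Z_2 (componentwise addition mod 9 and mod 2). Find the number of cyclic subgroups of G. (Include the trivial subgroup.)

6

A cyclic subgroup of order d is generated by each of its φ(d) elements of order d, so the cyclic subgroups of order d number (#elements of order d)/φ(d).
Cyclic subgroups by order — order 1: 1; order 2: 1; order 3: 1; order 6: 1; order 9: 1; order 18: 1.
Total: 6.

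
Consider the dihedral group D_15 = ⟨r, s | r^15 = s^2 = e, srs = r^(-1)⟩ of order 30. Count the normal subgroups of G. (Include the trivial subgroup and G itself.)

5

G has 28 subgroups. Checking conjugation-invariance by order — order 1: 1/1 normal; order 2: 0/15 normal; order 3: 1/1 normal; order 5: 1/1 normal; order 6: 0/5 normal; order 10: 0/3 normal; order 15: 1/1 normal; order 30: 1/1 normal.
Total normal subgroups: 5.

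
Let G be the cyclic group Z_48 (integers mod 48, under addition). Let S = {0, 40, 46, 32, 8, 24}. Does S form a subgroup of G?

32 ∈ S but its inverse 16 ∉ S, so S is not a subgroup.

No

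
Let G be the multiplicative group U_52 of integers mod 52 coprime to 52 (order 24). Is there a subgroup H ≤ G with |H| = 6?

Yes

6 | 24. A subgroup of order 6 is {1, 9, 17, 25, 29, 49}.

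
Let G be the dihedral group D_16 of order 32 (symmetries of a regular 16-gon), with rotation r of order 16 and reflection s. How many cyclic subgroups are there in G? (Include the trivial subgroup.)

Group the elements of G by the cyclic subgroup they generate; each cyclic subgroup of order d accounts for φ(d) elements.
Cyclic subgroups by order — order 1: 1; order 2: 17; order 4: 1; order 8: 1; order 16: 1.
Total: 21.

21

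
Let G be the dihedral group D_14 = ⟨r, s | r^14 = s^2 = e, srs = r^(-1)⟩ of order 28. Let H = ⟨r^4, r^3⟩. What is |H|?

|⟨r^4⟩| = 7 and |⟨r^3⟩| = 14, so |H| is a multiple of lcm(7, 14) = 14 and divides |G| = 28.
Closing under the operation: H = {e, r, r^2, r^3, r^4, r^5, r^6, r^7, r^8, r^9, r^10, r^11, r^12, r^13}, so |H| = 14.

14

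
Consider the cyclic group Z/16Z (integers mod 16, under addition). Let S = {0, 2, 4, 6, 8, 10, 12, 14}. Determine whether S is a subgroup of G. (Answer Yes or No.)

Yes

|S| = 8 divides |G| = 16, consistent with Lagrange.
S contains the identity, every element's inverse is in S, and S is closed under +: it is a subgroup.
In fact S = ⟨2⟩.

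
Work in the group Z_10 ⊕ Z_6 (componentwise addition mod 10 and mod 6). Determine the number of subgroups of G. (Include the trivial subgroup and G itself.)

|G| = 60, so by Lagrange every subgroup order divides 60. Divisors: 1, 2, 3, 4, 5, 6, 10, 12, 15, 20, 30, 60.
Subgroups by order — order 1: 1; order 2: 3; order 3: 1; order 4: 1; order 5: 1; order 6: 3; order 10: 3; order 12: 1; order 15: 1; order 20: 1; order 30: 3; order 60: 1.
Total: 1 + 3 + 1 + 1 + 1 + 3 + 3 + 1 + 1 + 1 + 3 + 1 = 20.

20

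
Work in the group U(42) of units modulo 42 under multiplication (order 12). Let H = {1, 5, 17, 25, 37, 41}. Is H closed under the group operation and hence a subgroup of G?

|H| = 6 divides |G| = 12, consistent with Lagrange.
H contains the identity, every element's inverse is in H, and H is closed under ·: it is a subgroup.
In fact H = ⟨17⟩.

Yes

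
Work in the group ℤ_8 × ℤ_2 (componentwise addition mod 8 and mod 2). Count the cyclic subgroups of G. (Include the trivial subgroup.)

8

Each element a generates a cyclic subgroup ⟨a⟩; distinct elements may generate the same one (a cyclic group of order d has φ(d) generators).
Cyclic subgroups by order — order 1: 1; order 2: 3; order 4: 2; order 8: 2.
Total: 8.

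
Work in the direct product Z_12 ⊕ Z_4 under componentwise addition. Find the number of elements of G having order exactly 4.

12

An element (a,b) has order lcm(ord(a), ord(b)); count pairs with lcm equal to 4.
Enumerating gives 12 such elements.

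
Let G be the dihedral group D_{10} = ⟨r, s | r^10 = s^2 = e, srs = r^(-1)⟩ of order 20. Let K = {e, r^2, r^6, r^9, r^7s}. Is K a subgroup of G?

r^9 ∈ K but its inverse r ∉ K, so K is not a subgroup.

No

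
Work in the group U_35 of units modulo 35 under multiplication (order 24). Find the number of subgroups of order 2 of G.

3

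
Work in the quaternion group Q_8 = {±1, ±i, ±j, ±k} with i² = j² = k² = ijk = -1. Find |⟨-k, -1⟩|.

|⟨-k⟩| = 4 and |⟨-1⟩| = 2, so |H| is a multiple of lcm(4, 2) = 4 and divides |G| = 8.
Closing under the operation: H = {1, -1, k, -k}, so |H| = 4.

4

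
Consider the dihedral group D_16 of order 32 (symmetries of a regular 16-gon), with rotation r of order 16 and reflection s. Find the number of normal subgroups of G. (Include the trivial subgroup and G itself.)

8

G has 36 subgroups. Checking conjugation-invariance by order — order 1: 1/1 normal; order 2: 1/17 normal; order 4: 1/9 normal; order 8: 1/5 normal; order 16: 3/3 normal; order 32: 1/1 normal.
Total normal subgroups: 8.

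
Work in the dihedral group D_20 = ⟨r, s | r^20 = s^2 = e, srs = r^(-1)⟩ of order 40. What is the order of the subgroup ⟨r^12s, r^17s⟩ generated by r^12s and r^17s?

|⟨r^12s⟩| = 2 and |⟨r^17s⟩| = 2, so |H| is a multiple of lcm(2, 2) = 2 and divides |G| = 40.
Closing under the operation: H = {e, r^5, r^10, r^15, r^2s, r^7s, r^12s, r^17s}, so |H| = 8.

8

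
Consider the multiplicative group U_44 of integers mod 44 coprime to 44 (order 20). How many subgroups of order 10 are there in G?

3

|G| = 20 and 10 | 20, so subgroups of order 10 are possible by Lagrange.
The subgroups of order 10 are: {1, 5, 9, 13, 17, 21, 25, 29, 37, 41}; {1, 3, 5, 9, 15, 23, 25, 27, 31, 37}; {1, 5, 7, 9, 19, 25, 35, 37, 39, 43}.
So G has 3 subgroups of order 10.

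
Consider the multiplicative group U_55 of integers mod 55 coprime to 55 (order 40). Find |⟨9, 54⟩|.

20

|⟨9⟩| = 10 and |⟨54⟩| = 2, so |H| is a multiple of lcm(10, 2) = 10 and divides |G| = 40.
Closing under the operation: H = {1, 4, 6, 9, 14, 16, 19, 21, 24, 26, 29, 31, 34, 36, 39, 41, 46, 49, 51, 54}, so |H| = 20.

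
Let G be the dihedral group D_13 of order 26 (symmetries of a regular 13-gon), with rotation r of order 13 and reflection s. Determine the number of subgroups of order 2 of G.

13

|G| = 26 and 2 | 26, so subgroups of order 2 are possible by Lagrange.
The subgroups of order 2 are: {e, r^10s}; {e, r^11s}; {e, r^12s}; {e, r^2s}; … (13 in all).
So G has 13 subgroups of order 2.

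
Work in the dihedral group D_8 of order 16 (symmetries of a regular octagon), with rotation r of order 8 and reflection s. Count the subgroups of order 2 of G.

9

|G| = 16 and 2 | 16, so subgroups of order 2 are possible by Lagrange.
The subgroups of order 2 are: {e, r^2s}; {e, r^3s}; {e, r^4}; {e, r^4s}; … (9 in all).
So G has 9 subgroups of order 2.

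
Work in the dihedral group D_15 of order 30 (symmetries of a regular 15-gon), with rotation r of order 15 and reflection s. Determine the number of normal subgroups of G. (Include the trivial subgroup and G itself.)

5

G has 28 subgroups. Checking conjugation-invariance by order — order 1: 1/1 normal; order 2: 0/15 normal; order 3: 1/1 normal; order 5: 1/1 normal; order 6: 0/5 normal; order 10: 0/3 normal; order 15: 1/1 normal; order 30: 1/1 normal.
Total normal subgroups: 5.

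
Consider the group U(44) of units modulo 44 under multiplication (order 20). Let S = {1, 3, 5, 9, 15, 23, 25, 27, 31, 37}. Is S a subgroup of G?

|S| = 10 divides |G| = 20, consistent with Lagrange.
S contains the identity, every element's inverse is in S, and S is closed under ·: it is a subgroup.
In fact S = ⟨3⟩.

Yes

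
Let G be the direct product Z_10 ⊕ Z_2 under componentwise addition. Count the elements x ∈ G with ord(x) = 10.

12

An element (a,b) has order lcm(ord(a), ord(b)); count pairs with lcm equal to 10.
Enumerating gives 12 such elements.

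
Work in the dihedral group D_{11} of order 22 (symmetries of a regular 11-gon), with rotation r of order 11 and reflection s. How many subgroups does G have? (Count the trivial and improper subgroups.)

|G| = 22, so by Lagrange every subgroup order divides 22. Divisors: 1, 2, 11, 22.
Subgroups by order — order 1: 1; order 2: 11; order 11: 1; order 22: 1.
Total: 1 + 11 + 1 + 1 = 14.

14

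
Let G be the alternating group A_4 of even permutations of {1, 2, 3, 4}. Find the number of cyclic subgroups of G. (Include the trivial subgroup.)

Group the elements of G by the cyclic subgroup they generate; each cyclic subgroup of order d accounts for φ(d) elements.
Cyclic subgroups by order — order 1: 1; order 2: 3; order 3: 4.
Total: 8.

8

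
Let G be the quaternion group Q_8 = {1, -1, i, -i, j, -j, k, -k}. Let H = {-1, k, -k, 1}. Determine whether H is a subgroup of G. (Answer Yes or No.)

Yes

|H| = 4 divides |G| = 8, consistent with Lagrange.
H contains the identity, every element's inverse is in H, and H is closed under ·: it is a subgroup.
In fact H = ⟨-k⟩.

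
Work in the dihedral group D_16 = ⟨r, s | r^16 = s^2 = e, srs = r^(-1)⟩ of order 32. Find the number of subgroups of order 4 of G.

|G| = 32 and 4 | 32, so subgroups of order 4 are possible by Lagrange.
The subgroups of order 4 are: {e, r^8, r^2s, r^10s}; {e, r^8, r^3s, r^11s}; {e, r^4, r^8, r^12}; {e, r^8, r^4s, r^12s}; … (9 in all).
So G has 9 subgroups of order 4.

9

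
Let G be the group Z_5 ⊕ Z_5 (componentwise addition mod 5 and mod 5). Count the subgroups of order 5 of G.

6

|G| = 25 and 5 | 25, so subgroups of order 5 are possible by Lagrange.
The subgroups of order 5 are: {(0,0), (0,1), (0,2), (0,3), (0,4)}; {(0,0), (1,0), (2,0), (3,0), (4,0)}; {(0,0), (1,1), (2,2), (3,3), (4,4)}; {(0,0), (1,2), (2,4), (3,1), (4,3)}; … (6 in all).
So G has 6 subgroups of order 5.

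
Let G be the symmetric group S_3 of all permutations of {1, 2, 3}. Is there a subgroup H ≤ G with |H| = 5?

5 does not divide |G| = 6, so by Lagrange no subgroup of order 5 exists.

No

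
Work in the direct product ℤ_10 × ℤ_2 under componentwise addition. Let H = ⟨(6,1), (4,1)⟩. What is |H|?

|⟨(6,1)⟩| = 10 and |⟨(4,1)⟩| = 10, so |H| is a multiple of lcm(10, 10) = 10 and divides |G| = 20.
Closing under the operation: H = {(0,0), (0,1), (2,0), (2,1), (4,0), (4,1), (6,0), (6,1), (8,0), (8,1)}, so |H| = 10.

10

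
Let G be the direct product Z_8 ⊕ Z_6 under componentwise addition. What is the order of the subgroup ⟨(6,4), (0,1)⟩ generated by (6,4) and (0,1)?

24

|⟨(6,4)⟩| = 12 and |⟨(0,1)⟩| = 6, so |H| is a multiple of lcm(12, 6) = 12 and divides |G| = 48.
Closing under the operation: H = {(0,0), (0,1), (0,2), (0,3), (0,4), (0,5), (2,0), (2,1), (2,2), (2,3), (2,4), (2,5), (4,0), (4,1), (4,2), (4,3), (4,4), (4,5), (6,0), (6,1), (6,2), (6,3), (6,4), (6,5)}, so |H| = 24.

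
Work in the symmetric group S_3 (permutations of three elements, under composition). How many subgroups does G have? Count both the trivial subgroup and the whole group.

6

|G| = 6, so by Lagrange every subgroup order divides 6. Divisors: 1, 2, 3, 6.
Subgroups by order — order 1: 1; order 2: 3; order 3: 1; order 6: 1.
Total: 1 + 3 + 1 + 1 = 6.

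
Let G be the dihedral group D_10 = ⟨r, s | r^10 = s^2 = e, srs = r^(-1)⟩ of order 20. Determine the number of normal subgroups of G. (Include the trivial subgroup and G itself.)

7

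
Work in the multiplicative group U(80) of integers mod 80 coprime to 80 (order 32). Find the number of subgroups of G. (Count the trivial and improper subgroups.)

|G| = 32, so by Lagrange every subgroup order divides 32. Divisors: 1, 2, 4, 8, 16, 32.
Subgroups by order — order 1: 1; order 2: 7; order 4: 19; order 8: 19; order 16: 7; order 32: 1.
Total: 1 + 7 + 19 + 19 + 7 + 1 = 54.

54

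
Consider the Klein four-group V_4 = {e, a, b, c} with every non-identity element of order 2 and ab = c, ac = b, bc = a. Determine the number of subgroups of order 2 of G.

3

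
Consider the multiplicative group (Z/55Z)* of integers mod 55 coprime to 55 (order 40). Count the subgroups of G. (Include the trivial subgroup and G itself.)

|G| = 40, so by Lagrange every subgroup order divides 40. Divisors: 1, 2, 4, 5, 8, 10, 20, 40.
Subgroups by order — order 1: 1; order 2: 3; order 4: 3; order 5: 1; order 8: 1; order 10: 3; order 20: 3; order 40: 1.
Total: 1 + 3 + 3 + 1 + 1 + 3 + 3 + 1 = 16.

16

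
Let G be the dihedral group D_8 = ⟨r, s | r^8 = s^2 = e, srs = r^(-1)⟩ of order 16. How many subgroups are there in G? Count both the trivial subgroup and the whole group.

|G| = 16, so by Lagrange every subgroup order divides 16. Divisors: 1, 2, 4, 8, 16.
Subgroups by order — order 1: 1; order 2: 9; order 4: 5; order 8: 3; order 16: 1.
Total: 1 + 9 + 5 + 3 + 1 = 19.

19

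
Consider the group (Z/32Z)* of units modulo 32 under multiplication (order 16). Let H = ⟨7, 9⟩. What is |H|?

|⟨7⟩| = 4 and |⟨9⟩| = 4, so |H| is a multiple of lcm(4, 4) = 4 and divides |G| = 16.
Closing under the operation: H = {1, 7, 9, 15, 17, 23, 25, 31}, so |H| = 8.

8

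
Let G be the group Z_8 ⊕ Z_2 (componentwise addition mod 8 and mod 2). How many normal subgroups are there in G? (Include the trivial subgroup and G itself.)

G is abelian, so every subgroup is normal.
G has 11 subgroups in total, hence 11 normal subgroups.

11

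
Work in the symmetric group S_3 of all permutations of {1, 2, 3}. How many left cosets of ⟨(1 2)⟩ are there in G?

3

|⟨(1 2)⟩| = 2 and |G| = 6.
By Lagrange, [G : H] = |G|/|H| = 6/2 = 3.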